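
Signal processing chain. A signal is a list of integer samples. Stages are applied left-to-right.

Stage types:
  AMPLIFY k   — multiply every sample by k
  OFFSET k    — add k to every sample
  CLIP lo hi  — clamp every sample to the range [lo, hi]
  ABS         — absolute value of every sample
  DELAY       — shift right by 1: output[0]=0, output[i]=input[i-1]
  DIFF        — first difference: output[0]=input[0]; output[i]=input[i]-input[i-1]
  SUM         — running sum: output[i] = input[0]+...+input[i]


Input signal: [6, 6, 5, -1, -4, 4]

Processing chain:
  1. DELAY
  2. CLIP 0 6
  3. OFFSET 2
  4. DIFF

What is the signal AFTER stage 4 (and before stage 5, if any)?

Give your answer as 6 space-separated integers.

Answer: 2 6 0 -1 -5 0

Derivation:
Input: [6, 6, 5, -1, -4, 4]
Stage 1 (DELAY): [0, 6, 6, 5, -1, -4] = [0, 6, 6, 5, -1, -4] -> [0, 6, 6, 5, -1, -4]
Stage 2 (CLIP 0 6): clip(0,0,6)=0, clip(6,0,6)=6, clip(6,0,6)=6, clip(5,0,6)=5, clip(-1,0,6)=0, clip(-4,0,6)=0 -> [0, 6, 6, 5, 0, 0]
Stage 3 (OFFSET 2): 0+2=2, 6+2=8, 6+2=8, 5+2=7, 0+2=2, 0+2=2 -> [2, 8, 8, 7, 2, 2]
Stage 4 (DIFF): s[0]=2, 8-2=6, 8-8=0, 7-8=-1, 2-7=-5, 2-2=0 -> [2, 6, 0, -1, -5, 0]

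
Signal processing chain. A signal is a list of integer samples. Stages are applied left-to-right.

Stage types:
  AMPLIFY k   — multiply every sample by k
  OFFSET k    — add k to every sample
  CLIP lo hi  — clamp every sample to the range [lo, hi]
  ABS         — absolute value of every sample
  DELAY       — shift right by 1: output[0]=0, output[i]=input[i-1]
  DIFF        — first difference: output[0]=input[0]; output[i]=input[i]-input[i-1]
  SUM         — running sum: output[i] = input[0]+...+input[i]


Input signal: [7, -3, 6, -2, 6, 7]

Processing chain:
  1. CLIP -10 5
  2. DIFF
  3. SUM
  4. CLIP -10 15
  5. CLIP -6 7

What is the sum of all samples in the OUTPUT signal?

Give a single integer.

Answer: 15

Derivation:
Input: [7, -3, 6, -2, 6, 7]
Stage 1 (CLIP -10 5): clip(7,-10,5)=5, clip(-3,-10,5)=-3, clip(6,-10,5)=5, clip(-2,-10,5)=-2, clip(6,-10,5)=5, clip(7,-10,5)=5 -> [5, -3, 5, -2, 5, 5]
Stage 2 (DIFF): s[0]=5, -3-5=-8, 5--3=8, -2-5=-7, 5--2=7, 5-5=0 -> [5, -8, 8, -7, 7, 0]
Stage 3 (SUM): sum[0..0]=5, sum[0..1]=-3, sum[0..2]=5, sum[0..3]=-2, sum[0..4]=5, sum[0..5]=5 -> [5, -3, 5, -2, 5, 5]
Stage 4 (CLIP -10 15): clip(5,-10,15)=5, clip(-3,-10,15)=-3, clip(5,-10,15)=5, clip(-2,-10,15)=-2, clip(5,-10,15)=5, clip(5,-10,15)=5 -> [5, -3, 5, -2, 5, 5]
Stage 5 (CLIP -6 7): clip(5,-6,7)=5, clip(-3,-6,7)=-3, clip(5,-6,7)=5, clip(-2,-6,7)=-2, clip(5,-6,7)=5, clip(5,-6,7)=5 -> [5, -3, 5, -2, 5, 5]
Output sum: 15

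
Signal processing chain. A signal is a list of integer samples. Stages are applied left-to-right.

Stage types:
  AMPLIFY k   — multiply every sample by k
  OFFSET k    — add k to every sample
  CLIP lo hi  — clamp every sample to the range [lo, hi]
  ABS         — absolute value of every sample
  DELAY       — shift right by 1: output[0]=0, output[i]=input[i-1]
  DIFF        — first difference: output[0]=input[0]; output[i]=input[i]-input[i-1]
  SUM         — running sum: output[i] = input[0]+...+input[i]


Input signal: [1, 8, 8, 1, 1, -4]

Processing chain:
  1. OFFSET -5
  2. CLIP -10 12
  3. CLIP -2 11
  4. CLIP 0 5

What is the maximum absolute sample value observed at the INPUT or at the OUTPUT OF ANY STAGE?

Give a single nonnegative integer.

Input: [1, 8, 8, 1, 1, -4] (max |s|=8)
Stage 1 (OFFSET -5): 1+-5=-4, 8+-5=3, 8+-5=3, 1+-5=-4, 1+-5=-4, -4+-5=-9 -> [-4, 3, 3, -4, -4, -9] (max |s|=9)
Stage 2 (CLIP -10 12): clip(-4,-10,12)=-4, clip(3,-10,12)=3, clip(3,-10,12)=3, clip(-4,-10,12)=-4, clip(-4,-10,12)=-4, clip(-9,-10,12)=-9 -> [-4, 3, 3, -4, -4, -9] (max |s|=9)
Stage 3 (CLIP -2 11): clip(-4,-2,11)=-2, clip(3,-2,11)=3, clip(3,-2,11)=3, clip(-4,-2,11)=-2, clip(-4,-2,11)=-2, clip(-9,-2,11)=-2 -> [-2, 3, 3, -2, -2, -2] (max |s|=3)
Stage 4 (CLIP 0 5): clip(-2,0,5)=0, clip(3,0,5)=3, clip(3,0,5)=3, clip(-2,0,5)=0, clip(-2,0,5)=0, clip(-2,0,5)=0 -> [0, 3, 3, 0, 0, 0] (max |s|=3)
Overall max amplitude: 9

Answer: 9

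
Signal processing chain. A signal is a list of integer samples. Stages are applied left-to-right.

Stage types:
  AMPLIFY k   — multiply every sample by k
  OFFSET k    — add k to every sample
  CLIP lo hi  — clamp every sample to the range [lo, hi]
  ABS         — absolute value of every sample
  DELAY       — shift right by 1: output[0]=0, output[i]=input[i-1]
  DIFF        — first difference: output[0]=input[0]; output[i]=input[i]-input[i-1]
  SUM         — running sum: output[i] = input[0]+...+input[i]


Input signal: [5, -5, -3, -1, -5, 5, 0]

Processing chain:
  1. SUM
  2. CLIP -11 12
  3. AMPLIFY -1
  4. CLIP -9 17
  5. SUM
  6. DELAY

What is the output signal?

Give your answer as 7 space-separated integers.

Input: [5, -5, -3, -1, -5, 5, 0]
Stage 1 (SUM): sum[0..0]=5, sum[0..1]=0, sum[0..2]=-3, sum[0..3]=-4, sum[0..4]=-9, sum[0..5]=-4, sum[0..6]=-4 -> [5, 0, -3, -4, -9, -4, -4]
Stage 2 (CLIP -11 12): clip(5,-11,12)=5, clip(0,-11,12)=0, clip(-3,-11,12)=-3, clip(-4,-11,12)=-4, clip(-9,-11,12)=-9, clip(-4,-11,12)=-4, clip(-4,-11,12)=-4 -> [5, 0, -3, -4, -9, -4, -4]
Stage 3 (AMPLIFY -1): 5*-1=-5, 0*-1=0, -3*-1=3, -4*-1=4, -9*-1=9, -4*-1=4, -4*-1=4 -> [-5, 0, 3, 4, 9, 4, 4]
Stage 4 (CLIP -9 17): clip(-5,-9,17)=-5, clip(0,-9,17)=0, clip(3,-9,17)=3, clip(4,-9,17)=4, clip(9,-9,17)=9, clip(4,-9,17)=4, clip(4,-9,17)=4 -> [-5, 0, 3, 4, 9, 4, 4]
Stage 5 (SUM): sum[0..0]=-5, sum[0..1]=-5, sum[0..2]=-2, sum[0..3]=2, sum[0..4]=11, sum[0..5]=15, sum[0..6]=19 -> [-5, -5, -2, 2, 11, 15, 19]
Stage 6 (DELAY): [0, -5, -5, -2, 2, 11, 15] = [0, -5, -5, -2, 2, 11, 15] -> [0, -5, -5, -2, 2, 11, 15]

Answer: 0 -5 -5 -2 2 11 15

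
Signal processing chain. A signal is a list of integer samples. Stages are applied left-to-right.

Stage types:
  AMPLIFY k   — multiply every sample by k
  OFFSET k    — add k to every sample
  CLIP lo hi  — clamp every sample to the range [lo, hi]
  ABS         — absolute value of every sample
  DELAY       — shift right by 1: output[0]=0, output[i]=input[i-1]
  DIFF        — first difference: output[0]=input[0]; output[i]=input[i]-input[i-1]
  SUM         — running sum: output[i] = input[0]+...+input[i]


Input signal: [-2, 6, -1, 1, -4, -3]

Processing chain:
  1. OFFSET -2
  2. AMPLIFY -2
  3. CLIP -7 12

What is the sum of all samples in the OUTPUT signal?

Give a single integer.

Input: [-2, 6, -1, 1, -4, -3]
Stage 1 (OFFSET -2): -2+-2=-4, 6+-2=4, -1+-2=-3, 1+-2=-1, -4+-2=-6, -3+-2=-5 -> [-4, 4, -3, -1, -6, -5]
Stage 2 (AMPLIFY -2): -4*-2=8, 4*-2=-8, -3*-2=6, -1*-2=2, -6*-2=12, -5*-2=10 -> [8, -8, 6, 2, 12, 10]
Stage 3 (CLIP -7 12): clip(8,-7,12)=8, clip(-8,-7,12)=-7, clip(6,-7,12)=6, clip(2,-7,12)=2, clip(12,-7,12)=12, clip(10,-7,12)=10 -> [8, -7, 6, 2, 12, 10]
Output sum: 31

Answer: 31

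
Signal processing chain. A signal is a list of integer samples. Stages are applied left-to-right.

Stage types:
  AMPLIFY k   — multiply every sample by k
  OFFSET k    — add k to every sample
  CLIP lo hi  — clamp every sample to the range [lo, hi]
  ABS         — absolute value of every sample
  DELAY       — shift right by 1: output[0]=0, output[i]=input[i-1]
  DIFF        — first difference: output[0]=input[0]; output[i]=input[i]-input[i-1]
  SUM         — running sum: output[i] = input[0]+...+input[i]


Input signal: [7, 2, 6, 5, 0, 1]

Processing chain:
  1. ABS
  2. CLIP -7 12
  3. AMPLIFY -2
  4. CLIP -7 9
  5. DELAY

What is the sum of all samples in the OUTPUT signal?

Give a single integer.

Input: [7, 2, 6, 5, 0, 1]
Stage 1 (ABS): |7|=7, |2|=2, |6|=6, |5|=5, |0|=0, |1|=1 -> [7, 2, 6, 5, 0, 1]
Stage 2 (CLIP -7 12): clip(7,-7,12)=7, clip(2,-7,12)=2, clip(6,-7,12)=6, clip(5,-7,12)=5, clip(0,-7,12)=0, clip(1,-7,12)=1 -> [7, 2, 6, 5, 0, 1]
Stage 3 (AMPLIFY -2): 7*-2=-14, 2*-2=-4, 6*-2=-12, 5*-2=-10, 0*-2=0, 1*-2=-2 -> [-14, -4, -12, -10, 0, -2]
Stage 4 (CLIP -7 9): clip(-14,-7,9)=-7, clip(-4,-7,9)=-4, clip(-12,-7,9)=-7, clip(-10,-7,9)=-7, clip(0,-7,9)=0, clip(-2,-7,9)=-2 -> [-7, -4, -7, -7, 0, -2]
Stage 5 (DELAY): [0, -7, -4, -7, -7, 0] = [0, -7, -4, -7, -7, 0] -> [0, -7, -4, -7, -7, 0]
Output sum: -25

Answer: -25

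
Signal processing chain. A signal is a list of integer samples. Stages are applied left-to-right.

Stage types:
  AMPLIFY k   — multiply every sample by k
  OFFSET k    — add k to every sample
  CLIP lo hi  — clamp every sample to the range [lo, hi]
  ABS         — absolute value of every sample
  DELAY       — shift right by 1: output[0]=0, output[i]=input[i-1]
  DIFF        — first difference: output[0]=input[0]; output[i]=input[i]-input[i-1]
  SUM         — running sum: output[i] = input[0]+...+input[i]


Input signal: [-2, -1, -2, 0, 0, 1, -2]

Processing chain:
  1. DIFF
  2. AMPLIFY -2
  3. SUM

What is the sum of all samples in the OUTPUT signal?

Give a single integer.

Input: [-2, -1, -2, 0, 0, 1, -2]
Stage 1 (DIFF): s[0]=-2, -1--2=1, -2--1=-1, 0--2=2, 0-0=0, 1-0=1, -2-1=-3 -> [-2, 1, -1, 2, 0, 1, -3]
Stage 2 (AMPLIFY -2): -2*-2=4, 1*-2=-2, -1*-2=2, 2*-2=-4, 0*-2=0, 1*-2=-2, -3*-2=6 -> [4, -2, 2, -4, 0, -2, 6]
Stage 3 (SUM): sum[0..0]=4, sum[0..1]=2, sum[0..2]=4, sum[0..3]=0, sum[0..4]=0, sum[0..5]=-2, sum[0..6]=4 -> [4, 2, 4, 0, 0, -2, 4]
Output sum: 12

Answer: 12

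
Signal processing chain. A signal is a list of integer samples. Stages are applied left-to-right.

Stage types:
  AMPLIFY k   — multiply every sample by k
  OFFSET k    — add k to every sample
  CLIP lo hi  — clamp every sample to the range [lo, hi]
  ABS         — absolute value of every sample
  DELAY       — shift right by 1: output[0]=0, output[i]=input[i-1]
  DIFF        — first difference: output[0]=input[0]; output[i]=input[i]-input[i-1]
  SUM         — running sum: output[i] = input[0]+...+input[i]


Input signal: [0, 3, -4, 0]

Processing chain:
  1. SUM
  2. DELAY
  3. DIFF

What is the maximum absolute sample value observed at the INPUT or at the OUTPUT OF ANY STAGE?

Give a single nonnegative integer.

Input: [0, 3, -4, 0] (max |s|=4)
Stage 1 (SUM): sum[0..0]=0, sum[0..1]=3, sum[0..2]=-1, sum[0..3]=-1 -> [0, 3, -1, -1] (max |s|=3)
Stage 2 (DELAY): [0, 0, 3, -1] = [0, 0, 3, -1] -> [0, 0, 3, -1] (max |s|=3)
Stage 3 (DIFF): s[0]=0, 0-0=0, 3-0=3, -1-3=-4 -> [0, 0, 3, -4] (max |s|=4)
Overall max amplitude: 4

Answer: 4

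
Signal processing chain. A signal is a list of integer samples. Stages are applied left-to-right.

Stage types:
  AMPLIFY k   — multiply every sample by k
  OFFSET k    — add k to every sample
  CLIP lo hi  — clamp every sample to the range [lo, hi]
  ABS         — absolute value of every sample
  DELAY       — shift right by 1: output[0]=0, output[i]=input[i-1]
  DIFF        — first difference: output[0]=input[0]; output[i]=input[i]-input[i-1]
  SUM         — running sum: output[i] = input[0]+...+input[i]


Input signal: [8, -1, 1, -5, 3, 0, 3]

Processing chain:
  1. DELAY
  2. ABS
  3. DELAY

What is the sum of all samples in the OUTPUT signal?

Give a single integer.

Input: [8, -1, 1, -5, 3, 0, 3]
Stage 1 (DELAY): [0, 8, -1, 1, -5, 3, 0] = [0, 8, -1, 1, -5, 3, 0] -> [0, 8, -1, 1, -5, 3, 0]
Stage 2 (ABS): |0|=0, |8|=8, |-1|=1, |1|=1, |-5|=5, |3|=3, |0|=0 -> [0, 8, 1, 1, 5, 3, 0]
Stage 3 (DELAY): [0, 0, 8, 1, 1, 5, 3] = [0, 0, 8, 1, 1, 5, 3] -> [0, 0, 8, 1, 1, 5, 3]
Output sum: 18

Answer: 18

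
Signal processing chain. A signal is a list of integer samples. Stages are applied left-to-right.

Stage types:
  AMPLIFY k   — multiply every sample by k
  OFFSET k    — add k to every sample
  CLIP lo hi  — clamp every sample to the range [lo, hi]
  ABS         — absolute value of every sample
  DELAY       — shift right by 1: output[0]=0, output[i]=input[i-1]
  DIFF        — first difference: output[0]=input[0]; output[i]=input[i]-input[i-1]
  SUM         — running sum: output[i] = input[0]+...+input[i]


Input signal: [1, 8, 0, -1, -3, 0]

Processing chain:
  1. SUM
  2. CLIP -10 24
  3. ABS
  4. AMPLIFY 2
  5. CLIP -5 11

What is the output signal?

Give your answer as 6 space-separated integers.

Answer: 2 11 11 11 10 10

Derivation:
Input: [1, 8, 0, -1, -3, 0]
Stage 1 (SUM): sum[0..0]=1, sum[0..1]=9, sum[0..2]=9, sum[0..3]=8, sum[0..4]=5, sum[0..5]=5 -> [1, 9, 9, 8, 5, 5]
Stage 2 (CLIP -10 24): clip(1,-10,24)=1, clip(9,-10,24)=9, clip(9,-10,24)=9, clip(8,-10,24)=8, clip(5,-10,24)=5, clip(5,-10,24)=5 -> [1, 9, 9, 8, 5, 5]
Stage 3 (ABS): |1|=1, |9|=9, |9|=9, |8|=8, |5|=5, |5|=5 -> [1, 9, 9, 8, 5, 5]
Stage 4 (AMPLIFY 2): 1*2=2, 9*2=18, 9*2=18, 8*2=16, 5*2=10, 5*2=10 -> [2, 18, 18, 16, 10, 10]
Stage 5 (CLIP -5 11): clip(2,-5,11)=2, clip(18,-5,11)=11, clip(18,-5,11)=11, clip(16,-5,11)=11, clip(10,-5,11)=10, clip(10,-5,11)=10 -> [2, 11, 11, 11, 10, 10]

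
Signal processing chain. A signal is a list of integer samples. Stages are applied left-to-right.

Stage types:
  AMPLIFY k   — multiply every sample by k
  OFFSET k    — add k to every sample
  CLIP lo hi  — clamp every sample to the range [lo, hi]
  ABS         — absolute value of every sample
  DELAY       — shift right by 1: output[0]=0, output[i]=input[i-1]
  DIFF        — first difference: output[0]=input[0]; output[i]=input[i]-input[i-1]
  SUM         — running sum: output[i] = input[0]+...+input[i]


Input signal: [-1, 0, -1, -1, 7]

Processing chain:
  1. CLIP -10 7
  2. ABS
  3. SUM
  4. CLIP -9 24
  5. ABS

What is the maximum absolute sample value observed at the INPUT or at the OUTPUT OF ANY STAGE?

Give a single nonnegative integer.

Input: [-1, 0, -1, -1, 7] (max |s|=7)
Stage 1 (CLIP -10 7): clip(-1,-10,7)=-1, clip(0,-10,7)=0, clip(-1,-10,7)=-1, clip(-1,-10,7)=-1, clip(7,-10,7)=7 -> [-1, 0, -1, -1, 7] (max |s|=7)
Stage 2 (ABS): |-1|=1, |0|=0, |-1|=1, |-1|=1, |7|=7 -> [1, 0, 1, 1, 7] (max |s|=7)
Stage 3 (SUM): sum[0..0]=1, sum[0..1]=1, sum[0..2]=2, sum[0..3]=3, sum[0..4]=10 -> [1, 1, 2, 3, 10] (max |s|=10)
Stage 4 (CLIP -9 24): clip(1,-9,24)=1, clip(1,-9,24)=1, clip(2,-9,24)=2, clip(3,-9,24)=3, clip(10,-9,24)=10 -> [1, 1, 2, 3, 10] (max |s|=10)
Stage 5 (ABS): |1|=1, |1|=1, |2|=2, |3|=3, |10|=10 -> [1, 1, 2, 3, 10] (max |s|=10)
Overall max amplitude: 10

Answer: 10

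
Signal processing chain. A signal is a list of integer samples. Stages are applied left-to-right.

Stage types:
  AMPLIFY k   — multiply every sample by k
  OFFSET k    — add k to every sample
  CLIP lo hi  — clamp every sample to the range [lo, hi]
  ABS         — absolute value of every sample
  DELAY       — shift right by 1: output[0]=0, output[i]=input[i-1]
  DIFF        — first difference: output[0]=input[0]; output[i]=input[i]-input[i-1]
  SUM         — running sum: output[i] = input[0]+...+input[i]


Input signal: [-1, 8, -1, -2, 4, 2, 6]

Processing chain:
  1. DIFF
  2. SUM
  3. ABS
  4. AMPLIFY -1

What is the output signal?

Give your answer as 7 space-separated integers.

Answer: -1 -8 -1 -2 -4 -2 -6

Derivation:
Input: [-1, 8, -1, -2, 4, 2, 6]
Stage 1 (DIFF): s[0]=-1, 8--1=9, -1-8=-9, -2--1=-1, 4--2=6, 2-4=-2, 6-2=4 -> [-1, 9, -9, -1, 6, -2, 4]
Stage 2 (SUM): sum[0..0]=-1, sum[0..1]=8, sum[0..2]=-1, sum[0..3]=-2, sum[0..4]=4, sum[0..5]=2, sum[0..6]=6 -> [-1, 8, -1, -2, 4, 2, 6]
Stage 3 (ABS): |-1|=1, |8|=8, |-1|=1, |-2|=2, |4|=4, |2|=2, |6|=6 -> [1, 8, 1, 2, 4, 2, 6]
Stage 4 (AMPLIFY -1): 1*-1=-1, 8*-1=-8, 1*-1=-1, 2*-1=-2, 4*-1=-4, 2*-1=-2, 6*-1=-6 -> [-1, -8, -1, -2, -4, -2, -6]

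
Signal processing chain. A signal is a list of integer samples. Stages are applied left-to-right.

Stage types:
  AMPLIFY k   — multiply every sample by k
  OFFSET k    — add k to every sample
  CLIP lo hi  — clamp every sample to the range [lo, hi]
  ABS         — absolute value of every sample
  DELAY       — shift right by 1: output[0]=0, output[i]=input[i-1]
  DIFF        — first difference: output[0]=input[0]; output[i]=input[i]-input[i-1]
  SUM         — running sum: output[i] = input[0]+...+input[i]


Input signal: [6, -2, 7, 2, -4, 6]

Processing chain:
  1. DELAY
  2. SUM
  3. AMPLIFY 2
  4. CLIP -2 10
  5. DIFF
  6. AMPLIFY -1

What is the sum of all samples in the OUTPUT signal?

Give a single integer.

Answer: -10

Derivation:
Input: [6, -2, 7, 2, -4, 6]
Stage 1 (DELAY): [0, 6, -2, 7, 2, -4] = [0, 6, -2, 7, 2, -4] -> [0, 6, -2, 7, 2, -4]
Stage 2 (SUM): sum[0..0]=0, sum[0..1]=6, sum[0..2]=4, sum[0..3]=11, sum[0..4]=13, sum[0..5]=9 -> [0, 6, 4, 11, 13, 9]
Stage 3 (AMPLIFY 2): 0*2=0, 6*2=12, 4*2=8, 11*2=22, 13*2=26, 9*2=18 -> [0, 12, 8, 22, 26, 18]
Stage 4 (CLIP -2 10): clip(0,-2,10)=0, clip(12,-2,10)=10, clip(8,-2,10)=8, clip(22,-2,10)=10, clip(26,-2,10)=10, clip(18,-2,10)=10 -> [0, 10, 8, 10, 10, 10]
Stage 5 (DIFF): s[0]=0, 10-0=10, 8-10=-2, 10-8=2, 10-10=0, 10-10=0 -> [0, 10, -2, 2, 0, 0]
Stage 6 (AMPLIFY -1): 0*-1=0, 10*-1=-10, -2*-1=2, 2*-1=-2, 0*-1=0, 0*-1=0 -> [0, -10, 2, -2, 0, 0]
Output sum: -10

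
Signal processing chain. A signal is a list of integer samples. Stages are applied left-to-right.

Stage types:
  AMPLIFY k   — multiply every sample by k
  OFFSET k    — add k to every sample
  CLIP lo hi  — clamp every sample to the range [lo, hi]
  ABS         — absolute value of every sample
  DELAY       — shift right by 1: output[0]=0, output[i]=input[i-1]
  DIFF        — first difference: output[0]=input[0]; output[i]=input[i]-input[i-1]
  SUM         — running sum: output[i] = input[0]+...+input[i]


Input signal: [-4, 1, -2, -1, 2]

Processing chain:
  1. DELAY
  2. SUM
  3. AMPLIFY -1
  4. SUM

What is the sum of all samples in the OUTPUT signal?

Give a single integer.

Answer: 41

Derivation:
Input: [-4, 1, -2, -1, 2]
Stage 1 (DELAY): [0, -4, 1, -2, -1] = [0, -4, 1, -2, -1] -> [0, -4, 1, -2, -1]
Stage 2 (SUM): sum[0..0]=0, sum[0..1]=-4, sum[0..2]=-3, sum[0..3]=-5, sum[0..4]=-6 -> [0, -4, -3, -5, -6]
Stage 3 (AMPLIFY -1): 0*-1=0, -4*-1=4, -3*-1=3, -5*-1=5, -6*-1=6 -> [0, 4, 3, 5, 6]
Stage 4 (SUM): sum[0..0]=0, sum[0..1]=4, sum[0..2]=7, sum[0..3]=12, sum[0..4]=18 -> [0, 4, 7, 12, 18]
Output sum: 41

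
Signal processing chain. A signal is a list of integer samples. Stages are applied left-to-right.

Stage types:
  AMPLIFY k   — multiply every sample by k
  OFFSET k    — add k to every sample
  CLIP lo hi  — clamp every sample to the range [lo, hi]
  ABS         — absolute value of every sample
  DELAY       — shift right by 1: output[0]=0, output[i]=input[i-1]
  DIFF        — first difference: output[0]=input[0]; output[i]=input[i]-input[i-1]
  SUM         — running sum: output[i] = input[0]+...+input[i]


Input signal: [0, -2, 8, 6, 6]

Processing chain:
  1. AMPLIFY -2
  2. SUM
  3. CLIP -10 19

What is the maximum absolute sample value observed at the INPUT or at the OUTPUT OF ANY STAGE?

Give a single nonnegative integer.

Answer: 36

Derivation:
Input: [0, -2, 8, 6, 6] (max |s|=8)
Stage 1 (AMPLIFY -2): 0*-2=0, -2*-2=4, 8*-2=-16, 6*-2=-12, 6*-2=-12 -> [0, 4, -16, -12, -12] (max |s|=16)
Stage 2 (SUM): sum[0..0]=0, sum[0..1]=4, sum[0..2]=-12, sum[0..3]=-24, sum[0..4]=-36 -> [0, 4, -12, -24, -36] (max |s|=36)
Stage 3 (CLIP -10 19): clip(0,-10,19)=0, clip(4,-10,19)=4, clip(-12,-10,19)=-10, clip(-24,-10,19)=-10, clip(-36,-10,19)=-10 -> [0, 4, -10, -10, -10] (max |s|=10)
Overall max amplitude: 36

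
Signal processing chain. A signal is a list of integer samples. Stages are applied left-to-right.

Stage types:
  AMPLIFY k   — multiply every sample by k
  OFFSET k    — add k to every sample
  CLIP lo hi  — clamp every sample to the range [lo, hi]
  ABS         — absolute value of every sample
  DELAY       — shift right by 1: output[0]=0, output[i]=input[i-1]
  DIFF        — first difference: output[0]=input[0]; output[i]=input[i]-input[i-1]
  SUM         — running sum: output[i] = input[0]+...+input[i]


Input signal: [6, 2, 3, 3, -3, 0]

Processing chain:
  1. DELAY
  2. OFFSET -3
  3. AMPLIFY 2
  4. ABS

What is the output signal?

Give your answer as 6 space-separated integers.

Answer: 6 6 2 0 0 12

Derivation:
Input: [6, 2, 3, 3, -3, 0]
Stage 1 (DELAY): [0, 6, 2, 3, 3, -3] = [0, 6, 2, 3, 3, -3] -> [0, 6, 2, 3, 3, -3]
Stage 2 (OFFSET -3): 0+-3=-3, 6+-3=3, 2+-3=-1, 3+-3=0, 3+-3=0, -3+-3=-6 -> [-3, 3, -1, 0, 0, -6]
Stage 3 (AMPLIFY 2): -3*2=-6, 3*2=6, -1*2=-2, 0*2=0, 0*2=0, -6*2=-12 -> [-6, 6, -2, 0, 0, -12]
Stage 4 (ABS): |-6|=6, |6|=6, |-2|=2, |0|=0, |0|=0, |-12|=12 -> [6, 6, 2, 0, 0, 12]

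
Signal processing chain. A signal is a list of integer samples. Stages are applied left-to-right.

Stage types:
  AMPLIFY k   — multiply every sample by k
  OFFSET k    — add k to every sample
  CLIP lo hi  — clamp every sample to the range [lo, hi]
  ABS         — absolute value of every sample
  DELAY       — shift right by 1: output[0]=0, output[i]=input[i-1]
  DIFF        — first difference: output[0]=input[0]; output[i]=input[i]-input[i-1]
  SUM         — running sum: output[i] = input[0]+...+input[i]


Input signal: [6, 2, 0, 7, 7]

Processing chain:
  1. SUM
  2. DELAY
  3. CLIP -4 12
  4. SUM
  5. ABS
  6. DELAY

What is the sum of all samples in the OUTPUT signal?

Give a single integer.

Input: [6, 2, 0, 7, 7]
Stage 1 (SUM): sum[0..0]=6, sum[0..1]=8, sum[0..2]=8, sum[0..3]=15, sum[0..4]=22 -> [6, 8, 8, 15, 22]
Stage 2 (DELAY): [0, 6, 8, 8, 15] = [0, 6, 8, 8, 15] -> [0, 6, 8, 8, 15]
Stage 3 (CLIP -4 12): clip(0,-4,12)=0, clip(6,-4,12)=6, clip(8,-4,12)=8, clip(8,-4,12)=8, clip(15,-4,12)=12 -> [0, 6, 8, 8, 12]
Stage 4 (SUM): sum[0..0]=0, sum[0..1]=6, sum[0..2]=14, sum[0..3]=22, sum[0..4]=34 -> [0, 6, 14, 22, 34]
Stage 5 (ABS): |0|=0, |6|=6, |14|=14, |22|=22, |34|=34 -> [0, 6, 14, 22, 34]
Stage 6 (DELAY): [0, 0, 6, 14, 22] = [0, 0, 6, 14, 22] -> [0, 0, 6, 14, 22]
Output sum: 42

Answer: 42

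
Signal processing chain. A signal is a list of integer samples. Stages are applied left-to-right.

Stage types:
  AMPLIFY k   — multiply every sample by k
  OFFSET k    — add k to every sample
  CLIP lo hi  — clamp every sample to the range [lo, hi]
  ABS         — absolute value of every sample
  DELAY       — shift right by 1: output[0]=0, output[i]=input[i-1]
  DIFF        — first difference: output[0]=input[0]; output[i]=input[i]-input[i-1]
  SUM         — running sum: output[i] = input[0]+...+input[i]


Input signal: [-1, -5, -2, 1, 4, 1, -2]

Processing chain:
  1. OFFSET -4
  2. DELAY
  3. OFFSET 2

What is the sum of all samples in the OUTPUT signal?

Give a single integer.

Answer: -12

Derivation:
Input: [-1, -5, -2, 1, 4, 1, -2]
Stage 1 (OFFSET -4): -1+-4=-5, -5+-4=-9, -2+-4=-6, 1+-4=-3, 4+-4=0, 1+-4=-3, -2+-4=-6 -> [-5, -9, -6, -3, 0, -3, -6]
Stage 2 (DELAY): [0, -5, -9, -6, -3, 0, -3] = [0, -5, -9, -6, -3, 0, -3] -> [0, -5, -9, -6, -3, 0, -3]
Stage 3 (OFFSET 2): 0+2=2, -5+2=-3, -9+2=-7, -6+2=-4, -3+2=-1, 0+2=2, -3+2=-1 -> [2, -3, -7, -4, -1, 2, -1]
Output sum: -12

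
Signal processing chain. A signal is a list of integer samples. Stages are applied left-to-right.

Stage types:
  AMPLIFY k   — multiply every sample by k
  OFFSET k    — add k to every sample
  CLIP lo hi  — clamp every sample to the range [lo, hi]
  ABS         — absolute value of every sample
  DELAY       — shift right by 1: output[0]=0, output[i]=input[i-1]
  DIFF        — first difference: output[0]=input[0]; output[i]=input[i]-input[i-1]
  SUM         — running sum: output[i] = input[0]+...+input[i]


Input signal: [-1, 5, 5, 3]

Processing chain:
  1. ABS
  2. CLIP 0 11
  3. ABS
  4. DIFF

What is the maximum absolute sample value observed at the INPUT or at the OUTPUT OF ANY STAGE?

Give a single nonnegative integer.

Answer: 5

Derivation:
Input: [-1, 5, 5, 3] (max |s|=5)
Stage 1 (ABS): |-1|=1, |5|=5, |5|=5, |3|=3 -> [1, 5, 5, 3] (max |s|=5)
Stage 2 (CLIP 0 11): clip(1,0,11)=1, clip(5,0,11)=5, clip(5,0,11)=5, clip(3,0,11)=3 -> [1, 5, 5, 3] (max |s|=5)
Stage 3 (ABS): |1|=1, |5|=5, |5|=5, |3|=3 -> [1, 5, 5, 3] (max |s|=5)
Stage 4 (DIFF): s[0]=1, 5-1=4, 5-5=0, 3-5=-2 -> [1, 4, 0, -2] (max |s|=4)
Overall max amplitude: 5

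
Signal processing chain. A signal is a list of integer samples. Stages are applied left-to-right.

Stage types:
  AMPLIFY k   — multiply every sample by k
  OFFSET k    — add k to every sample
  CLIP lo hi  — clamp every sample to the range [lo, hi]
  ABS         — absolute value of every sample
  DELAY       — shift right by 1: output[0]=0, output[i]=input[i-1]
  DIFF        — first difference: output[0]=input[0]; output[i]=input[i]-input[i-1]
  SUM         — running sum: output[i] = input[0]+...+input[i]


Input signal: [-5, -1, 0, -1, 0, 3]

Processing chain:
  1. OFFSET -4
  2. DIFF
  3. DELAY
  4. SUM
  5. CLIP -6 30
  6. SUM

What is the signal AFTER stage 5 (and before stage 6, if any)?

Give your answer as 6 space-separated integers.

Answer: 0 -6 -5 -4 -5 -4

Derivation:
Input: [-5, -1, 0, -1, 0, 3]
Stage 1 (OFFSET -4): -5+-4=-9, -1+-4=-5, 0+-4=-4, -1+-4=-5, 0+-4=-4, 3+-4=-1 -> [-9, -5, -4, -5, -4, -1]
Stage 2 (DIFF): s[0]=-9, -5--9=4, -4--5=1, -5--4=-1, -4--5=1, -1--4=3 -> [-9, 4, 1, -1, 1, 3]
Stage 3 (DELAY): [0, -9, 4, 1, -1, 1] = [0, -9, 4, 1, -1, 1] -> [0, -9, 4, 1, -1, 1]
Stage 4 (SUM): sum[0..0]=0, sum[0..1]=-9, sum[0..2]=-5, sum[0..3]=-4, sum[0..4]=-5, sum[0..5]=-4 -> [0, -9, -5, -4, -5, -4]
Stage 5 (CLIP -6 30): clip(0,-6,30)=0, clip(-9,-6,30)=-6, clip(-5,-6,30)=-5, clip(-4,-6,30)=-4, clip(-5,-6,30)=-5, clip(-4,-6,30)=-4 -> [0, -6, -5, -4, -5, -4]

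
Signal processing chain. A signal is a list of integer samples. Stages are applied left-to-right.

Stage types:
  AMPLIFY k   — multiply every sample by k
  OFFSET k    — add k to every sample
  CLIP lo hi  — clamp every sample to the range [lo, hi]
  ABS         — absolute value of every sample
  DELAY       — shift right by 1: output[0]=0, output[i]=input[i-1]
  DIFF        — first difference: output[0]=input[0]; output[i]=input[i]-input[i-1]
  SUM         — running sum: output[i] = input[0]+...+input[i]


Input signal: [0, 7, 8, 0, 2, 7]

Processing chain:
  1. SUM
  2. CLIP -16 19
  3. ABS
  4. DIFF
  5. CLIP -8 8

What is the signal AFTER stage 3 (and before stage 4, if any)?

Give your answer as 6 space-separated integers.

Answer: 0 7 15 15 17 19

Derivation:
Input: [0, 7, 8, 0, 2, 7]
Stage 1 (SUM): sum[0..0]=0, sum[0..1]=7, sum[0..2]=15, sum[0..3]=15, sum[0..4]=17, sum[0..5]=24 -> [0, 7, 15, 15, 17, 24]
Stage 2 (CLIP -16 19): clip(0,-16,19)=0, clip(7,-16,19)=7, clip(15,-16,19)=15, clip(15,-16,19)=15, clip(17,-16,19)=17, clip(24,-16,19)=19 -> [0, 7, 15, 15, 17, 19]
Stage 3 (ABS): |0|=0, |7|=7, |15|=15, |15|=15, |17|=17, |19|=19 -> [0, 7, 15, 15, 17, 19]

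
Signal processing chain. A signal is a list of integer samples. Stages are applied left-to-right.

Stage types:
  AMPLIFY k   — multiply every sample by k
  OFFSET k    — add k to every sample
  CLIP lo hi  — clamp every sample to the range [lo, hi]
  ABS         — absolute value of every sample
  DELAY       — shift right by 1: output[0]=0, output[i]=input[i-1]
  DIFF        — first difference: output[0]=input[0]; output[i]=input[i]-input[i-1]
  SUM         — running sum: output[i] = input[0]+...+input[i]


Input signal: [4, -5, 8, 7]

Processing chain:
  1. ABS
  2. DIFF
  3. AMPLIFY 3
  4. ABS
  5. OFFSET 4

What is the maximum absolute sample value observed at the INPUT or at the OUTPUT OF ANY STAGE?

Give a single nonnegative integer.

Input: [4, -5, 8, 7] (max |s|=8)
Stage 1 (ABS): |4|=4, |-5|=5, |8|=8, |7|=7 -> [4, 5, 8, 7] (max |s|=8)
Stage 2 (DIFF): s[0]=4, 5-4=1, 8-5=3, 7-8=-1 -> [4, 1, 3, -1] (max |s|=4)
Stage 3 (AMPLIFY 3): 4*3=12, 1*3=3, 3*3=9, -1*3=-3 -> [12, 3, 9, -3] (max |s|=12)
Stage 4 (ABS): |12|=12, |3|=3, |9|=9, |-3|=3 -> [12, 3, 9, 3] (max |s|=12)
Stage 5 (OFFSET 4): 12+4=16, 3+4=7, 9+4=13, 3+4=7 -> [16, 7, 13, 7] (max |s|=16)
Overall max amplitude: 16

Answer: 16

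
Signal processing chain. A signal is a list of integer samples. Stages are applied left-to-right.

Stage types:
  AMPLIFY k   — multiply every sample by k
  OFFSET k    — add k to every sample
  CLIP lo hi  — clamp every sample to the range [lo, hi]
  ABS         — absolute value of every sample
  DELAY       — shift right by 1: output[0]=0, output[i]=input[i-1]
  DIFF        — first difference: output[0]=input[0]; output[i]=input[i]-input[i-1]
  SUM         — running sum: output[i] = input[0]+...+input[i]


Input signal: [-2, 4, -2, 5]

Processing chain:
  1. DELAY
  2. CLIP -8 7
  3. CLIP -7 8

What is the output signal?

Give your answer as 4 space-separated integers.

Answer: 0 -2 4 -2

Derivation:
Input: [-2, 4, -2, 5]
Stage 1 (DELAY): [0, -2, 4, -2] = [0, -2, 4, -2] -> [0, -2, 4, -2]
Stage 2 (CLIP -8 7): clip(0,-8,7)=0, clip(-2,-8,7)=-2, clip(4,-8,7)=4, clip(-2,-8,7)=-2 -> [0, -2, 4, -2]
Stage 3 (CLIP -7 8): clip(0,-7,8)=0, clip(-2,-7,8)=-2, clip(4,-7,8)=4, clip(-2,-7,8)=-2 -> [0, -2, 4, -2]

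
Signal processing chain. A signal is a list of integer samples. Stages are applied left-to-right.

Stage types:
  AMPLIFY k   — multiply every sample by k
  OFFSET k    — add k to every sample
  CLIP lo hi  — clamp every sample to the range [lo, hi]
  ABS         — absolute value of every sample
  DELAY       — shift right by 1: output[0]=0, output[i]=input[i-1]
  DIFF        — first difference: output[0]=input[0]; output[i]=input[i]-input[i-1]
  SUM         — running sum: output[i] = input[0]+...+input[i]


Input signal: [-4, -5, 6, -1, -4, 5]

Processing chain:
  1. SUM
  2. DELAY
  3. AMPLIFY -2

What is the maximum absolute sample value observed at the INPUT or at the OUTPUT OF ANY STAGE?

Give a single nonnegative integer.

Answer: 18

Derivation:
Input: [-4, -5, 6, -1, -4, 5] (max |s|=6)
Stage 1 (SUM): sum[0..0]=-4, sum[0..1]=-9, sum[0..2]=-3, sum[0..3]=-4, sum[0..4]=-8, sum[0..5]=-3 -> [-4, -9, -3, -4, -8, -3] (max |s|=9)
Stage 2 (DELAY): [0, -4, -9, -3, -4, -8] = [0, -4, -9, -3, -4, -8] -> [0, -4, -9, -3, -4, -8] (max |s|=9)
Stage 3 (AMPLIFY -2): 0*-2=0, -4*-2=8, -9*-2=18, -3*-2=6, -4*-2=8, -8*-2=16 -> [0, 8, 18, 6, 8, 16] (max |s|=18)
Overall max amplitude: 18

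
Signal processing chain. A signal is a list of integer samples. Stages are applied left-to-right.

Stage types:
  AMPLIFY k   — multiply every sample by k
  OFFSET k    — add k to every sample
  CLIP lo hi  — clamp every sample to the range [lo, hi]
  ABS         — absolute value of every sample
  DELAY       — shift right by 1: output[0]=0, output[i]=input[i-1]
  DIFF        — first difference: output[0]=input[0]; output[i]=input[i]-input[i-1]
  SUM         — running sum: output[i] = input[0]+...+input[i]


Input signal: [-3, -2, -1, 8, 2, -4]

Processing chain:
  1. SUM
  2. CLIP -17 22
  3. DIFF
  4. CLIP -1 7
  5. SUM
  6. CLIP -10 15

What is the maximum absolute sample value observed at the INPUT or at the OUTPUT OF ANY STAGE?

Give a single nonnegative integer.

Input: [-3, -2, -1, 8, 2, -4] (max |s|=8)
Stage 1 (SUM): sum[0..0]=-3, sum[0..1]=-5, sum[0..2]=-6, sum[0..3]=2, sum[0..4]=4, sum[0..5]=0 -> [-3, -5, -6, 2, 4, 0] (max |s|=6)
Stage 2 (CLIP -17 22): clip(-3,-17,22)=-3, clip(-5,-17,22)=-5, clip(-6,-17,22)=-6, clip(2,-17,22)=2, clip(4,-17,22)=4, clip(0,-17,22)=0 -> [-3, -5, -6, 2, 4, 0] (max |s|=6)
Stage 3 (DIFF): s[0]=-3, -5--3=-2, -6--5=-1, 2--6=8, 4-2=2, 0-4=-4 -> [-3, -2, -1, 8, 2, -4] (max |s|=8)
Stage 4 (CLIP -1 7): clip(-3,-1,7)=-1, clip(-2,-1,7)=-1, clip(-1,-1,7)=-1, clip(8,-1,7)=7, clip(2,-1,7)=2, clip(-4,-1,7)=-1 -> [-1, -1, -1, 7, 2, -1] (max |s|=7)
Stage 5 (SUM): sum[0..0]=-1, sum[0..1]=-2, sum[0..2]=-3, sum[0..3]=4, sum[0..4]=6, sum[0..5]=5 -> [-1, -2, -3, 4, 6, 5] (max |s|=6)
Stage 6 (CLIP -10 15): clip(-1,-10,15)=-1, clip(-2,-10,15)=-2, clip(-3,-10,15)=-3, clip(4,-10,15)=4, clip(6,-10,15)=6, clip(5,-10,15)=5 -> [-1, -2, -3, 4, 6, 5] (max |s|=6)
Overall max amplitude: 8

Answer: 8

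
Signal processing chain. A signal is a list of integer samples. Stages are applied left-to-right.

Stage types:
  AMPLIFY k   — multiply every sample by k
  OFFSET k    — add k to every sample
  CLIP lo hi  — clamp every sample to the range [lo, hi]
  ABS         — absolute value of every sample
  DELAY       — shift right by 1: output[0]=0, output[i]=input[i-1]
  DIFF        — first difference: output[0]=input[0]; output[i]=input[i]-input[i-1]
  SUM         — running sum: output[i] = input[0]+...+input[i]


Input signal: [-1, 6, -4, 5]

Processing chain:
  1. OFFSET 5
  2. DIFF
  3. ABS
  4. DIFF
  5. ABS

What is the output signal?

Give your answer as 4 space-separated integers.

Answer: 4 3 3 1

Derivation:
Input: [-1, 6, -4, 5]
Stage 1 (OFFSET 5): -1+5=4, 6+5=11, -4+5=1, 5+5=10 -> [4, 11, 1, 10]
Stage 2 (DIFF): s[0]=4, 11-4=7, 1-11=-10, 10-1=9 -> [4, 7, -10, 9]
Stage 3 (ABS): |4|=4, |7|=7, |-10|=10, |9|=9 -> [4, 7, 10, 9]
Stage 4 (DIFF): s[0]=4, 7-4=3, 10-7=3, 9-10=-1 -> [4, 3, 3, -1]
Stage 5 (ABS): |4|=4, |3|=3, |3|=3, |-1|=1 -> [4, 3, 3, 1]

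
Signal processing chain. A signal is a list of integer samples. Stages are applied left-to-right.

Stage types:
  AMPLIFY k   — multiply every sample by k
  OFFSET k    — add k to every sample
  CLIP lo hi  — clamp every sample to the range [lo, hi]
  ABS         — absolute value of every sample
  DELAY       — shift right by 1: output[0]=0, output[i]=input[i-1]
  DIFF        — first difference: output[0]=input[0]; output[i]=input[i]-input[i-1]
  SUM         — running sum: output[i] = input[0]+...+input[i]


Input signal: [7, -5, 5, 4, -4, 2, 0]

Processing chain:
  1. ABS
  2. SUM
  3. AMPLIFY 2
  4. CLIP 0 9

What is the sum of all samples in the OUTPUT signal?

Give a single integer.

Answer: 63

Derivation:
Input: [7, -5, 5, 4, -4, 2, 0]
Stage 1 (ABS): |7|=7, |-5|=5, |5|=5, |4|=4, |-4|=4, |2|=2, |0|=0 -> [7, 5, 5, 4, 4, 2, 0]
Stage 2 (SUM): sum[0..0]=7, sum[0..1]=12, sum[0..2]=17, sum[0..3]=21, sum[0..4]=25, sum[0..5]=27, sum[0..6]=27 -> [7, 12, 17, 21, 25, 27, 27]
Stage 3 (AMPLIFY 2): 7*2=14, 12*2=24, 17*2=34, 21*2=42, 25*2=50, 27*2=54, 27*2=54 -> [14, 24, 34, 42, 50, 54, 54]
Stage 4 (CLIP 0 9): clip(14,0,9)=9, clip(24,0,9)=9, clip(34,0,9)=9, clip(42,0,9)=9, clip(50,0,9)=9, clip(54,0,9)=9, clip(54,0,9)=9 -> [9, 9, 9, 9, 9, 9, 9]
Output sum: 63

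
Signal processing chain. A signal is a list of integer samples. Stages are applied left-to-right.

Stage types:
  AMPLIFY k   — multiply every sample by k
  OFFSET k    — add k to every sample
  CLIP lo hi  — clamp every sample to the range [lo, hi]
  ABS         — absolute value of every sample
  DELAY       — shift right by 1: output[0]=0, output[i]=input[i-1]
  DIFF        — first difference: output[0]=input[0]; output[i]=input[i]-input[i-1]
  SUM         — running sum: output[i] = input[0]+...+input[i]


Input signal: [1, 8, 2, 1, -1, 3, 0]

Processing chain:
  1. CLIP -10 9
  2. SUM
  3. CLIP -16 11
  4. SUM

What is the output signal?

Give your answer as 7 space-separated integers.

Input: [1, 8, 2, 1, -1, 3, 0]
Stage 1 (CLIP -10 9): clip(1,-10,9)=1, clip(8,-10,9)=8, clip(2,-10,9)=2, clip(1,-10,9)=1, clip(-1,-10,9)=-1, clip(3,-10,9)=3, clip(0,-10,9)=0 -> [1, 8, 2, 1, -1, 3, 0]
Stage 2 (SUM): sum[0..0]=1, sum[0..1]=9, sum[0..2]=11, sum[0..3]=12, sum[0..4]=11, sum[0..5]=14, sum[0..6]=14 -> [1, 9, 11, 12, 11, 14, 14]
Stage 3 (CLIP -16 11): clip(1,-16,11)=1, clip(9,-16,11)=9, clip(11,-16,11)=11, clip(12,-16,11)=11, clip(11,-16,11)=11, clip(14,-16,11)=11, clip(14,-16,11)=11 -> [1, 9, 11, 11, 11, 11, 11]
Stage 4 (SUM): sum[0..0]=1, sum[0..1]=10, sum[0..2]=21, sum[0..3]=32, sum[0..4]=43, sum[0..5]=54, sum[0..6]=65 -> [1, 10, 21, 32, 43, 54, 65]

Answer: 1 10 21 32 43 54 65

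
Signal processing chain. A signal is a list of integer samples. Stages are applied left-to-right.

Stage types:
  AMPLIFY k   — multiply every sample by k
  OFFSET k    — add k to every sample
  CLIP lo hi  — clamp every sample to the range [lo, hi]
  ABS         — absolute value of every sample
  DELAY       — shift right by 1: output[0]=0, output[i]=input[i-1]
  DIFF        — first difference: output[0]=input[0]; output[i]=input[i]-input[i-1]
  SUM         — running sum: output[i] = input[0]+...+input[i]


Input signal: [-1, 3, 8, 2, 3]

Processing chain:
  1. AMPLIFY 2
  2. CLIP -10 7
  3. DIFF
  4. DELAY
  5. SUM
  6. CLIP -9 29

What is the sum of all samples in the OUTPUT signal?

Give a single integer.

Answer: 15

Derivation:
Input: [-1, 3, 8, 2, 3]
Stage 1 (AMPLIFY 2): -1*2=-2, 3*2=6, 8*2=16, 2*2=4, 3*2=6 -> [-2, 6, 16, 4, 6]
Stage 2 (CLIP -10 7): clip(-2,-10,7)=-2, clip(6,-10,7)=6, clip(16,-10,7)=7, clip(4,-10,7)=4, clip(6,-10,7)=6 -> [-2, 6, 7, 4, 6]
Stage 3 (DIFF): s[0]=-2, 6--2=8, 7-6=1, 4-7=-3, 6-4=2 -> [-2, 8, 1, -3, 2]
Stage 4 (DELAY): [0, -2, 8, 1, -3] = [0, -2, 8, 1, -3] -> [0, -2, 8, 1, -3]
Stage 5 (SUM): sum[0..0]=0, sum[0..1]=-2, sum[0..2]=6, sum[0..3]=7, sum[0..4]=4 -> [0, -2, 6, 7, 4]
Stage 6 (CLIP -9 29): clip(0,-9,29)=0, clip(-2,-9,29)=-2, clip(6,-9,29)=6, clip(7,-9,29)=7, clip(4,-9,29)=4 -> [0, -2, 6, 7, 4]
Output sum: 15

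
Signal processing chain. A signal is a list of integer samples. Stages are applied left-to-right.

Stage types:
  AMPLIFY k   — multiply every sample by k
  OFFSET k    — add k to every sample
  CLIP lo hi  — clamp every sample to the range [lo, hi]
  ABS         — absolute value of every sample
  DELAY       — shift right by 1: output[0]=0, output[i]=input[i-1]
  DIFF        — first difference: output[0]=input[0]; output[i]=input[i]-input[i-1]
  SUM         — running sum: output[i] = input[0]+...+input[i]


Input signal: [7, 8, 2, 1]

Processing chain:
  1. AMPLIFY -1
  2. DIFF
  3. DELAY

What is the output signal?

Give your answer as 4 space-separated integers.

Input: [7, 8, 2, 1]
Stage 1 (AMPLIFY -1): 7*-1=-7, 8*-1=-8, 2*-1=-2, 1*-1=-1 -> [-7, -8, -2, -1]
Stage 2 (DIFF): s[0]=-7, -8--7=-1, -2--8=6, -1--2=1 -> [-7, -1, 6, 1]
Stage 3 (DELAY): [0, -7, -1, 6] = [0, -7, -1, 6] -> [0, -7, -1, 6]

Answer: 0 -7 -1 6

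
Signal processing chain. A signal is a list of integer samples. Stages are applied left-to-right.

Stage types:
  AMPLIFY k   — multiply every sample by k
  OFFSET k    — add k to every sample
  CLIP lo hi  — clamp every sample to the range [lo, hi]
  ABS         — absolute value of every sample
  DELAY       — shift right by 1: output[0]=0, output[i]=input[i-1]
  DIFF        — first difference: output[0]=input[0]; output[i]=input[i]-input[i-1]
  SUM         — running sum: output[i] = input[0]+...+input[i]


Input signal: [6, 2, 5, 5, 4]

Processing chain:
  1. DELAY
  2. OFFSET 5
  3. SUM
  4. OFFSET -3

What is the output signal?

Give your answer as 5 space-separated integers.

Answer: 2 13 20 30 40

Derivation:
Input: [6, 2, 5, 5, 4]
Stage 1 (DELAY): [0, 6, 2, 5, 5] = [0, 6, 2, 5, 5] -> [0, 6, 2, 5, 5]
Stage 2 (OFFSET 5): 0+5=5, 6+5=11, 2+5=7, 5+5=10, 5+5=10 -> [5, 11, 7, 10, 10]
Stage 3 (SUM): sum[0..0]=5, sum[0..1]=16, sum[0..2]=23, sum[0..3]=33, sum[0..4]=43 -> [5, 16, 23, 33, 43]
Stage 4 (OFFSET -3): 5+-3=2, 16+-3=13, 23+-3=20, 33+-3=30, 43+-3=40 -> [2, 13, 20, 30, 40]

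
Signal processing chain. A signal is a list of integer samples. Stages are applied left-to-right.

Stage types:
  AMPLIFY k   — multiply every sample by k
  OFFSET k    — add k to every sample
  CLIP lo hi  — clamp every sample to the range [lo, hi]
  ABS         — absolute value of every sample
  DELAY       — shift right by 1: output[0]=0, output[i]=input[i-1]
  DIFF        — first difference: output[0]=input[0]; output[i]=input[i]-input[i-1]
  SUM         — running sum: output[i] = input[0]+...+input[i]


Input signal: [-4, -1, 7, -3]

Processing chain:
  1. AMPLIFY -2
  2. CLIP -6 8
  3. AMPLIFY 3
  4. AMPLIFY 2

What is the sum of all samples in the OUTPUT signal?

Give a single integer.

Answer: 60

Derivation:
Input: [-4, -1, 7, -3]
Stage 1 (AMPLIFY -2): -4*-2=8, -1*-2=2, 7*-2=-14, -3*-2=6 -> [8, 2, -14, 6]
Stage 2 (CLIP -6 8): clip(8,-6,8)=8, clip(2,-6,8)=2, clip(-14,-6,8)=-6, clip(6,-6,8)=6 -> [8, 2, -6, 6]
Stage 3 (AMPLIFY 3): 8*3=24, 2*3=6, -6*3=-18, 6*3=18 -> [24, 6, -18, 18]
Stage 4 (AMPLIFY 2): 24*2=48, 6*2=12, -18*2=-36, 18*2=36 -> [48, 12, -36, 36]
Output sum: 60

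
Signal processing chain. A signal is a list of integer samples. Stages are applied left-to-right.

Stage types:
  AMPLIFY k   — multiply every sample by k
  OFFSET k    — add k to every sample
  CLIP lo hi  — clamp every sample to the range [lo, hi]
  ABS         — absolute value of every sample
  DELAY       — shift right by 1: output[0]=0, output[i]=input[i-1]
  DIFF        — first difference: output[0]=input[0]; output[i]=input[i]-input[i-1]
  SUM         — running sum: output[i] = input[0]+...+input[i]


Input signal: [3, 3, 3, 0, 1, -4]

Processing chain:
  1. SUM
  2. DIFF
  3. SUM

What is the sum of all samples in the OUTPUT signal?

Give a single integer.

Answer: 43

Derivation:
Input: [3, 3, 3, 0, 1, -4]
Stage 1 (SUM): sum[0..0]=3, sum[0..1]=6, sum[0..2]=9, sum[0..3]=9, sum[0..4]=10, sum[0..5]=6 -> [3, 6, 9, 9, 10, 6]
Stage 2 (DIFF): s[0]=3, 6-3=3, 9-6=3, 9-9=0, 10-9=1, 6-10=-4 -> [3, 3, 3, 0, 1, -4]
Stage 3 (SUM): sum[0..0]=3, sum[0..1]=6, sum[0..2]=9, sum[0..3]=9, sum[0..4]=10, sum[0..5]=6 -> [3, 6, 9, 9, 10, 6]
Output sum: 43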